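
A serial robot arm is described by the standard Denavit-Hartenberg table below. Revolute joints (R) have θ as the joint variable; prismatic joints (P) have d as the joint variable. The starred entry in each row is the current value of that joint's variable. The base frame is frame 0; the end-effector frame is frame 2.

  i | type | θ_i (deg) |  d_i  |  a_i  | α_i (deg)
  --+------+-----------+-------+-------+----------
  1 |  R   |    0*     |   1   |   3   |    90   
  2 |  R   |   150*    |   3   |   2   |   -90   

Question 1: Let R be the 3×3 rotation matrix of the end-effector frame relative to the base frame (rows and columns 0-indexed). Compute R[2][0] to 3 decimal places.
0.500

End-effector x-axis (col 0 of R) = (-0.8660,0.0000,0.5000)
R[2][0] = 0.5000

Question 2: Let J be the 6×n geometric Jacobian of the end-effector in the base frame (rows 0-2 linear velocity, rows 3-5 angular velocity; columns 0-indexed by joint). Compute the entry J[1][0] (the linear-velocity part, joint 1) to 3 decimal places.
axis z_0 = ẑ; lever o_n−o_0 = (1.2679,-3.0000,2.0000)
cross product → J_v[:, 0] = (3.0000,1.2679,-0.0000)
J_ω[:, 0] = z_0
entry J[1][0] = 1.2679

1.268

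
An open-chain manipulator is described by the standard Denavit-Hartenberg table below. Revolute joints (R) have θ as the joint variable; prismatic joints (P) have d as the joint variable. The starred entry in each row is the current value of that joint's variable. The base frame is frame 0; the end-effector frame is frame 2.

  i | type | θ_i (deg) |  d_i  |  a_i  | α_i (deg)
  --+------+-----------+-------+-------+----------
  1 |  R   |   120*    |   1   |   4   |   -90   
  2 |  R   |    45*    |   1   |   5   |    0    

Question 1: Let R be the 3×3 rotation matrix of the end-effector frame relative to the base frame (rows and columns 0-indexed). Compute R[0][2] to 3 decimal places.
-0.866

End-effector z-axis (col 2 of R) = (-0.8660,-0.5000,0.0000)
R[0][2] = -0.8660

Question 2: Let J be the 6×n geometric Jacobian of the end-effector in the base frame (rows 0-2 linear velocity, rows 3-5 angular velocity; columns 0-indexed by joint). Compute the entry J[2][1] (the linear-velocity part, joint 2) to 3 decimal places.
-3.536

axis z_1 = (-0.8660,-0.5000,0.0000); lever o_n−o_1 = (-2.6338,2.5619,-3.5355)
cross product → J_v[:, 1] = (1.7678,-3.0619,-3.5355)
J_ω[:, 1] = z_1
entry J[2][1] = -3.5355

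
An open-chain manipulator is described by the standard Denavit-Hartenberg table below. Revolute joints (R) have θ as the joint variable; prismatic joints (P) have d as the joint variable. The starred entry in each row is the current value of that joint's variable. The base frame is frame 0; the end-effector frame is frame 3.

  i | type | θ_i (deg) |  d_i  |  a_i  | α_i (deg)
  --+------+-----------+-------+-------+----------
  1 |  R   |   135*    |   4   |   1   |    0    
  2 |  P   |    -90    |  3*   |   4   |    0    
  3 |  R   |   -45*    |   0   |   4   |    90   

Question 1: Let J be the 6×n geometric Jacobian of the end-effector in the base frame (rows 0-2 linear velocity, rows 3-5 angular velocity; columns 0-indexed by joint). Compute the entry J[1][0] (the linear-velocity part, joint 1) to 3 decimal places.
axis z_0 = ẑ; lever o_n−o_0 = (6.1213,3.5355,7.0000)
cross product → J_v[:, 0] = (-3.5355,6.1213,0.0000)
J_ω[:, 0] = z_0
entry J[1][0] = 6.1213

6.121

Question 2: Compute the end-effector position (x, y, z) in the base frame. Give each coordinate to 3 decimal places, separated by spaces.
after link 1: o_1 = (-0.7071, 0.7071, 4.0000)
after link 2: o_2 = (2.1213, 3.5355, 7.0000)
after link 3: o_3 = (6.1213, 3.5355, 7.0000)

6.121 3.536 7.000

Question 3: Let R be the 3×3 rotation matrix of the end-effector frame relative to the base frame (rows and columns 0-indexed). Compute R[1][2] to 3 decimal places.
-1.000

End-effector z-axis (col 2 of R) = (0.0000,-1.0000,0.0000)
R[1][2] = -1.0000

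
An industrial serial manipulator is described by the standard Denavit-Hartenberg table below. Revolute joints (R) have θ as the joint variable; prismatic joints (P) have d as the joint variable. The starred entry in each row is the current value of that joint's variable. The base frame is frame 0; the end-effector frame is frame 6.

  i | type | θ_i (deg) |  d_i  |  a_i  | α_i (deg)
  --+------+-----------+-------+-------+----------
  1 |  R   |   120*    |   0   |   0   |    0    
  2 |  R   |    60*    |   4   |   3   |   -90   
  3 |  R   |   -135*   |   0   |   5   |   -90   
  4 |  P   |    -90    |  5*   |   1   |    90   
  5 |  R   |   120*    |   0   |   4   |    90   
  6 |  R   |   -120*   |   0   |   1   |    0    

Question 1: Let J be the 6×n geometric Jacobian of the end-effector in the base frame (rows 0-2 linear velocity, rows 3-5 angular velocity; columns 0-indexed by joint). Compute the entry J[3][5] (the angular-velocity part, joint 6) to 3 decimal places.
-0.354

axis z_5 = (-0.3536,-0.8660,0.3536); lever o_n−o_5 = (0.9186,-0.2500,0.3062)
cross product → J_v[:, 5] = (-0.1768,0.4330,0.8839)
J_ω[:, 5] = z_5
entry J[3][5] = -0.3536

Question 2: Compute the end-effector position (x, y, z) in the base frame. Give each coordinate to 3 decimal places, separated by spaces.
after link 1: o_1 = (0.0000, 0.0000, 0.0000)
after link 2: o_2 = (-3.0000, 0.0000, 4.0000)
after link 3: o_3 = (0.5355, 0.0000, 7.5355)
after link 4: o_4 = (-3.0000, -1.0000, 11.0711)
after link 5: o_5 = (-5.4495, 1.0000, 13.5206)
after link 6: o_6 = (-4.5309, 0.7500, 13.8267)

-4.531 0.750 13.827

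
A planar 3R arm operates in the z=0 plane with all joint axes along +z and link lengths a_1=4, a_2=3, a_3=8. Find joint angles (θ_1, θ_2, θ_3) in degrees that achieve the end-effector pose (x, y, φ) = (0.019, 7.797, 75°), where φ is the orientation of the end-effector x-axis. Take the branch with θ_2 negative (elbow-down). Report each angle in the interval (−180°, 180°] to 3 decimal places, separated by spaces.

wrist centre = target − a_3·(cos φ, sin φ) = (-2.0516, 0.0696)
cos θ_2 = (4.2137−4²−3²)/(2·4·3) = -0.8661; θ_2 = -150.0080° (elbow-down)
β = atan2(0.0696,-2.0516) = 178.0571°; ψ = atan2(-1.4996,1.4017) = -46.9330°
θ_1 = β − ψ = 224.9902°
θ_3 = φ − θ_1 − θ_2 = 0.0178° (wrapped to (-180°,180°])

-135.010 -150.008 0.018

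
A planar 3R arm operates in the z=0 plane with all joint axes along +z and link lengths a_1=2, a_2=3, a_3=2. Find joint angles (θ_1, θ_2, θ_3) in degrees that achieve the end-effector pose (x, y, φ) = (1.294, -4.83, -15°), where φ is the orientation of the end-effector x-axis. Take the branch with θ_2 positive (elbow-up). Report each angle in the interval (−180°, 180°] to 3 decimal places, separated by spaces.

-134.989 59.982 60.007

wrist centre = target − a_3·(cos φ, sin φ) = (-0.6379, -4.3124)
cos θ_2 = (19.0033−2²−3²)/(2·2·3) = 0.5003; θ_2 = 59.9817° (elbow-up)
β = atan2(-4.3124,-0.6379) = -98.4137°; ψ = atan2(2.5976,3.5008) = 36.5752°
θ_1 = β − ψ = -134.9890°
θ_3 = φ − θ_1 − θ_2 = 60.0073° (wrapped to (-180°,180°])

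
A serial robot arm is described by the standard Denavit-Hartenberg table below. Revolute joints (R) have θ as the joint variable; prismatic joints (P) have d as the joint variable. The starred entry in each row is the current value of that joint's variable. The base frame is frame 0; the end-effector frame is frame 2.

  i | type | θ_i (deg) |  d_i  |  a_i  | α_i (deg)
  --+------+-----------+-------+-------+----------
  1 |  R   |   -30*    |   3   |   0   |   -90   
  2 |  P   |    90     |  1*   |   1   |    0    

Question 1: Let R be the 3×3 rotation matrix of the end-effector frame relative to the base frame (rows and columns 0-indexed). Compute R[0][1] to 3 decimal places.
-0.866

End-effector y-axis (col 1 of R) = (-0.8660,0.5000,-0.0000)
R[0][1] = -0.8660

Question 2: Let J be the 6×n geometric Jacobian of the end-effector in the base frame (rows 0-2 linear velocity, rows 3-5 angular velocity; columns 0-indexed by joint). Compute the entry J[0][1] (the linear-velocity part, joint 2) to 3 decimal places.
prismatic axis z_1 = (0.5000,0.8660,0.0000)
J_v[:, 1] = z_1; J_ω[:, 1] = (0,0,0)
entry J[0][1] = 0.5000

0.500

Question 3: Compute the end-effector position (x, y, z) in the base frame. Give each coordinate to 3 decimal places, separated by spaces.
after link 1: o_1 = (0.0000, 0.0000, 3.0000)
after link 2: o_2 = (0.5000, 0.8660, 2.0000)

0.500 0.866 2.000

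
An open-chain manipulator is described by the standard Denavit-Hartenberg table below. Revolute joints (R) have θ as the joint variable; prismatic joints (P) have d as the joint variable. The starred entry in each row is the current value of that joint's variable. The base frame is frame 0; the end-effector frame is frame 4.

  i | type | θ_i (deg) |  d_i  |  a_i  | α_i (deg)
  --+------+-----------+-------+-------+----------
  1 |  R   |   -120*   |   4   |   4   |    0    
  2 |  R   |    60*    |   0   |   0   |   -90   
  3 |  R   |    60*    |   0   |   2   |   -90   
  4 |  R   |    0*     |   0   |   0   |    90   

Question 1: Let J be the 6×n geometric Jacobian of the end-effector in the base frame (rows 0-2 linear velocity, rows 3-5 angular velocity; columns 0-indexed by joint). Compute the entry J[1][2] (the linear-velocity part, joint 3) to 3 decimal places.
1.500

axis z_2 = (0.8660,0.5000,0.0000); lever o_n−o_2 = (0.5000,-0.8660,-1.7321)
cross product → J_v[:, 2] = (-0.8660,1.5000,-1.0000)
J_ω[:, 2] = z_2
entry J[1][2] = 1.5000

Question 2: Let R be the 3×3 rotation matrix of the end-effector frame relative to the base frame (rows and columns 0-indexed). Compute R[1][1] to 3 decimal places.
0.750

End-effector y-axis (col 1 of R) = (-0.4330,0.7500,-0.5000)
R[1][1] = 0.7500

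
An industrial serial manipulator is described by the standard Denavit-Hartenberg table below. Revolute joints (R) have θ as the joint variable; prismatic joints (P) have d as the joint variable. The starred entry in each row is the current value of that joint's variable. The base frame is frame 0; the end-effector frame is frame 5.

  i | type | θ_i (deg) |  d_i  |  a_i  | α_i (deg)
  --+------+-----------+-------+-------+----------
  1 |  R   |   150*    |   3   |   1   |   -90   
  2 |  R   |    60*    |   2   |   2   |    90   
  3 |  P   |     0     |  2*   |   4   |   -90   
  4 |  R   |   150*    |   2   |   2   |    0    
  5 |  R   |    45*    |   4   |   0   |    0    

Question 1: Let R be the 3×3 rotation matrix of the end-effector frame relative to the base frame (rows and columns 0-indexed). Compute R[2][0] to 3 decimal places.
0.966

End-effector x-axis (col 0 of R) = (0.2241,-0.1294,0.9659)
R[2][0] = 0.9659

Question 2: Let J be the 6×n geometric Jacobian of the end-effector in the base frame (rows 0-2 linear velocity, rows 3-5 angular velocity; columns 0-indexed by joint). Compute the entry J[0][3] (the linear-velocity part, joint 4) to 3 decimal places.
axis z_3 = (-0.5000,-0.8660,0.0000); lever o_n−o_3 = (-1.5000,-6.0622,1.0000)
cross product → J_v[:, 3] = (-0.8660,0.5000,1.7321)
J_ω[:, 3] = z_3
entry J[0][3] = -0.8660

-0.866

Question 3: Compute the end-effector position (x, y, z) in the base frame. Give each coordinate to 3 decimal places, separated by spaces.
-7.464 -4.928 -0.196

after link 1: o_1 = (-0.8660, 0.5000, 3.0000)
after link 2: o_2 = (-2.7321, -0.7321, 1.2679)
after link 3: o_3 = (-5.9641, 1.1340, -1.1962)
after link 4: o_4 = (-5.4641, -1.4641, -0.1962)
after link 5: o_5 = (-7.4641, -4.9282, -0.1962)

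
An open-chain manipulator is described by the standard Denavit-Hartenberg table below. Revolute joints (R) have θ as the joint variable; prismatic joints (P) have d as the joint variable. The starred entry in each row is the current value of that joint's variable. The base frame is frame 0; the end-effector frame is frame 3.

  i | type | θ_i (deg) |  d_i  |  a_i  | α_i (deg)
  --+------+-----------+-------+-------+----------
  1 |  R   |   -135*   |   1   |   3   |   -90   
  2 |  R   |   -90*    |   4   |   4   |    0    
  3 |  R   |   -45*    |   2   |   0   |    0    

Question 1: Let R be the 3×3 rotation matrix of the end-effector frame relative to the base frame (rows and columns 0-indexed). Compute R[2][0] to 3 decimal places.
End-effector x-axis (col 0 of R) = (0.5000,0.5000,0.7071)
R[2][0] = 0.7071

0.707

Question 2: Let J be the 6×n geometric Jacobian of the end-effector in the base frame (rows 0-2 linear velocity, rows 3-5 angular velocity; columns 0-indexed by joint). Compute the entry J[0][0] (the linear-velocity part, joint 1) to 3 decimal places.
axis z_0 = ẑ; lever o_n−o_0 = (2.1213,-6.3640,5.0000)
cross product → J_v[:, 0] = (6.3640,2.1213,-0.0000)
J_ω[:, 0] = z_0
entry J[0][0] = 6.3640

6.364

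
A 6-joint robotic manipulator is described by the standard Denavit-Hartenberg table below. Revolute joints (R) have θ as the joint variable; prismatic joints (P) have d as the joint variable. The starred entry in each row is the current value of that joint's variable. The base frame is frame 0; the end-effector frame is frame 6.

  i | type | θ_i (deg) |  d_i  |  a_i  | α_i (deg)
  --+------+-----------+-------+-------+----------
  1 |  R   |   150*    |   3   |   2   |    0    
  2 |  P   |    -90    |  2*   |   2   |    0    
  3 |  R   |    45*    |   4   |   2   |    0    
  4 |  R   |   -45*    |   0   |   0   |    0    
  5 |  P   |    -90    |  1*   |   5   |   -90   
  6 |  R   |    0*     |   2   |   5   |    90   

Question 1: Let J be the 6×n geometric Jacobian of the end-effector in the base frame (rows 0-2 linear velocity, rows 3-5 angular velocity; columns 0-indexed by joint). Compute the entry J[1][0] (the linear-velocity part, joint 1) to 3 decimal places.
8.411

axis z_0 = ẑ; lever o_n−o_0 = (8.4106,1.3960,10.0000)
cross product → J_v[:, 0] = (-1.3960,8.4106,0.0000)
J_ω[:, 0] = z_0
entry J[1][0] = 8.4106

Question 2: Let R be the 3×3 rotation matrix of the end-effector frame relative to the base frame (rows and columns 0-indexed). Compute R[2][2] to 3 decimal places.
1.000

End-effector z-axis (col 2 of R) = (0.0000,0.0000,1.0000)
R[2][2] = 1.0000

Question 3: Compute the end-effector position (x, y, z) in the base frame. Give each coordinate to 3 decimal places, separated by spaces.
8.411 1.396 10.000

after link 1: o_1 = (-1.7321, 1.0000, 3.0000)
after link 2: o_2 = (-0.7321, 2.7321, 5.0000)
after link 3: o_3 = (-1.2497, 4.6639, 9.0000)
after link 4: o_4 = (-1.2497, 4.6639, 9.0000)
after link 5: o_5 = (3.0804, 2.1639, 10.0000)
after link 6: o_6 = (8.4106, 1.3960, 10.0000)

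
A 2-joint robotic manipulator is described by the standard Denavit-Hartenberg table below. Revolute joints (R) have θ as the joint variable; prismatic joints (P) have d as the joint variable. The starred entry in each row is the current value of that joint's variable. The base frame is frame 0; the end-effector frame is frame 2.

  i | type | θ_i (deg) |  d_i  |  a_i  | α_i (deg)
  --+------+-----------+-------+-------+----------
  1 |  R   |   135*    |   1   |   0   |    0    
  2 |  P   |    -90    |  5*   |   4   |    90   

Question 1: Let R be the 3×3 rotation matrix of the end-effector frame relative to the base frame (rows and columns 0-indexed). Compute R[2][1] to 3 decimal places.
1.000

End-effector y-axis (col 1 of R) = (-0.0000,0.0000,1.0000)
R[2][1] = 1.0000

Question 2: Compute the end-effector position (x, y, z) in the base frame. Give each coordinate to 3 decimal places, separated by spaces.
after link 1: o_1 = (0.0000, 0.0000, 1.0000)
after link 2: o_2 = (2.8284, 2.8284, 6.0000)

2.828 2.828 6.000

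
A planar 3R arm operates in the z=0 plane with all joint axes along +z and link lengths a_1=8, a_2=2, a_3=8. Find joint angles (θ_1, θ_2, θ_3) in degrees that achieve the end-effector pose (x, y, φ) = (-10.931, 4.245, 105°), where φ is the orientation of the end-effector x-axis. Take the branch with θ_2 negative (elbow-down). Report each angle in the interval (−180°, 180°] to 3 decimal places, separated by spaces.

-150.004 -44.982 -60.015

wrist centre = target − a_3·(cos φ, sin φ) = (-8.8604, -3.4824)
cos θ_2 = (90.6347−8²−2²)/(2·8·2) = 0.7073; θ_2 = -44.9816° (elbow-down)
β = atan2(-3.4824,-8.8604) = -158.5438°; ψ = atan2(-1.4138,9.4147) = -8.5400°
θ_1 = β − ψ = -150.0037°
θ_3 = φ − θ_1 − θ_2 = -60.0147° (wrapped to (-180°,180°])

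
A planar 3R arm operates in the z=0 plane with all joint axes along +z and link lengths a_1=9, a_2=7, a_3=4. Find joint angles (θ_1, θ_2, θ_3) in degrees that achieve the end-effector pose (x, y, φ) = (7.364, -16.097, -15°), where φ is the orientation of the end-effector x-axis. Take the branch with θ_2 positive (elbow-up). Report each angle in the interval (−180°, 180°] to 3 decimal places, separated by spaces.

wrist centre = target − a_3·(cos φ, sin φ) = (3.5003, -15.0617)
cos θ_2 = (239.1076−9²−7²)/(2·9·7) = 0.8659; θ_2 = 30.0105° (elbow-up)
β = atan2(-15.0617,3.5003) = -76.9169°; ψ = atan2(3.5011,15.0615) = 13.0862°
θ_1 = β − ψ = -90.0031°
θ_3 = φ − θ_1 − θ_2 = 44.9926° (wrapped to (-180°,180°])

-90.003 30.011 44.993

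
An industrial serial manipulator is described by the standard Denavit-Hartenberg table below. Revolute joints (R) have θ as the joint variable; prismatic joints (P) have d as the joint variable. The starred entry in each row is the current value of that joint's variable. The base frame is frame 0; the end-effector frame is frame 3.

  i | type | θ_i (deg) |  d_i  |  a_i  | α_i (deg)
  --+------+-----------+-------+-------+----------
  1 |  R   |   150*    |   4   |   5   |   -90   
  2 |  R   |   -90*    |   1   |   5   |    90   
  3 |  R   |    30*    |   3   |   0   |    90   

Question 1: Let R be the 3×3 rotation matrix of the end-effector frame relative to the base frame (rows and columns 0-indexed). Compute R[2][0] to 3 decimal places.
End-effector x-axis (col 0 of R) = (-0.2500,-0.4330,0.8660)
R[2][0] = 0.8660

0.866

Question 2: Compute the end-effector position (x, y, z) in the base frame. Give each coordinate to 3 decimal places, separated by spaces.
-2.232 0.134 9.000

after link 1: o_1 = (-4.3301, 2.5000, 4.0000)
after link 2: o_2 = (-4.8301, 1.6340, 9.0000)
after link 3: o_3 = (-2.2321, 0.1340, 9.0000)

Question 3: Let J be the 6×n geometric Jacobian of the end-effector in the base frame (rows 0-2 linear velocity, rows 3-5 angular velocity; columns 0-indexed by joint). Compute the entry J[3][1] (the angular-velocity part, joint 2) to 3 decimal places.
-0.500

axis z_1 = (-0.5000,-0.8660,0.0000); lever o_n−o_1 = (2.0981,-2.3660,5.0000)
cross product → J_v[:, 1] = (-4.3301,2.5000,3.0000)
J_ω[:, 1] = z_1
entry J[3][1] = -0.5000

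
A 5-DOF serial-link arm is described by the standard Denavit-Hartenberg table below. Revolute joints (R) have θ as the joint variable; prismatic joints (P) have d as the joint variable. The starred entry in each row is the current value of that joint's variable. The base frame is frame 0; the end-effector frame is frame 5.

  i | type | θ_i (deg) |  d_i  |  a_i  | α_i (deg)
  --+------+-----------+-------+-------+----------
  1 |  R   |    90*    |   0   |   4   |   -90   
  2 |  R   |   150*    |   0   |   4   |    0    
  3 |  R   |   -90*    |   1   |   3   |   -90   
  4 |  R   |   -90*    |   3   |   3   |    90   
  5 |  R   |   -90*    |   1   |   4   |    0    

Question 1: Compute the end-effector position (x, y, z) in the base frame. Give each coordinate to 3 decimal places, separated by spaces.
after link 1: o_1 = (0.0000, 4.0000, 0.0000)
after link 2: o_2 = (-0.0000, 0.5359, -2.0000)
after link 3: o_3 = (-1.0000, 2.0359, -4.5981)
after link 4: o_4 = (-4.0000, -0.5622, -6.0981)
after link 5: o_5 = (-4.0000, 2.4019, -3.2321)

-4.000 2.402 -3.232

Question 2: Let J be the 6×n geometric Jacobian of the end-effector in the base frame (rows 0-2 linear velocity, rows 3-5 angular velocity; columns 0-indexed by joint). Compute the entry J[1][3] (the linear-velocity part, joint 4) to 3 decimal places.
axis z_3 = (-0.0000,-0.8660,-0.5000); lever o_n−o_3 = (-3.0000,0.3660,1.3660)
cross product → J_v[:, 3] = (-1.0000,1.5000,-2.5981)
J_ω[:, 3] = z_3
entry J[1][3] = 1.5000

1.500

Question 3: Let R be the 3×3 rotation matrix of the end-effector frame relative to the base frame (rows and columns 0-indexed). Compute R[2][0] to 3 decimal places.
0.500

End-effector x-axis (col 0 of R) = (0.0000,0.8660,0.5000)
R[2][0] = 0.5000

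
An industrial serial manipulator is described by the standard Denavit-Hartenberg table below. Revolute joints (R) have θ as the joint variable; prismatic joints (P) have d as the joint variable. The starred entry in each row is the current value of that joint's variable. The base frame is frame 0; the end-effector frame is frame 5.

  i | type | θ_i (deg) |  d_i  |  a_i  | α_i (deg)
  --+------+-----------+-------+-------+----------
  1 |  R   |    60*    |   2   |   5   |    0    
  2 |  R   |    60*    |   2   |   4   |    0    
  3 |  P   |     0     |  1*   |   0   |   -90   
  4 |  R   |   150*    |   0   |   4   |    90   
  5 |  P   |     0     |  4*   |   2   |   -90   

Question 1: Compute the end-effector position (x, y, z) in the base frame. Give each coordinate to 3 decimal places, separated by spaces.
after link 1: o_1 = (2.5000, 4.3301, 2.0000)
after link 2: o_2 = (0.5000, 7.7942, 4.0000)
after link 3: o_3 = (0.5000, 7.7942, 5.0000)
after link 4: o_4 = (2.2321, 4.7942, 3.0000)
after link 5: o_5 = (2.0981, 5.0263, -1.4641)

2.098 5.026 -1.464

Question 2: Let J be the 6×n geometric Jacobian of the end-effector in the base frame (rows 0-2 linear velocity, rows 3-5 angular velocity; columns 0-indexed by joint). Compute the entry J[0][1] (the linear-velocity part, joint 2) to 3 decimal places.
axis z_1 = (0.0000,0.0000,1.0000); lever o_n−o_1 = (-0.4019,0.6962,-3.4641)
cross product → J_v[:, 1] = (-0.6962,-0.4019,0.0000)
J_ω[:, 1] = z_1
entry J[0][1] = -0.6962

-0.696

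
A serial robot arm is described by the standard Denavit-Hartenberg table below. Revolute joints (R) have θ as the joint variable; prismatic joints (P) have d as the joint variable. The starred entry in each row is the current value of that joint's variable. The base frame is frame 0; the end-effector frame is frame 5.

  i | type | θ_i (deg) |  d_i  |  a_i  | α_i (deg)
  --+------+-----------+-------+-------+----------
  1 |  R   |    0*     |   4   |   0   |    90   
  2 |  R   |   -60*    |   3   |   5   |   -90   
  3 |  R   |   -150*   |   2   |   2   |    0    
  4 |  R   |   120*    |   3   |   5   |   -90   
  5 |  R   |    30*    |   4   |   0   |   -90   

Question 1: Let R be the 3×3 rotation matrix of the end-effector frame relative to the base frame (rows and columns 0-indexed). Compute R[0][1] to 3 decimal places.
-0.250

End-effector y-axis (col 1 of R) = (-0.2500,-0.8660,0.4330)
R[0][1] = -0.2500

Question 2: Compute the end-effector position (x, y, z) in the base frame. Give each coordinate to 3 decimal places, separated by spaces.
9.129 -3.036 -1.812

after link 1: o_1 = (0.0000, 0.0000, 4.0000)
after link 2: o_2 = (2.5000, -3.0000, -0.3301)
after link 3: o_3 = (3.3660, -4.0000, 2.1699)
after link 4: o_4 = (8.1292, -6.5000, -0.0801)
after link 5: o_5 = (9.1292, -3.0359, -1.8122)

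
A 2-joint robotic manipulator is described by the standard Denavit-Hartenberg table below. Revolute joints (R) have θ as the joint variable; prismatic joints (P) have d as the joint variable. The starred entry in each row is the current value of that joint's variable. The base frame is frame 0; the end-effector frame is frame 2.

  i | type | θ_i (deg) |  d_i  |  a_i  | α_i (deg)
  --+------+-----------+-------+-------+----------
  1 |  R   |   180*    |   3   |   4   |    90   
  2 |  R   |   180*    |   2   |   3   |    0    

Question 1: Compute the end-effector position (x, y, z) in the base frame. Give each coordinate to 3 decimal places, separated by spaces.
after link 1: o_1 = (-4.0000, 0.0000, 3.0000)
after link 2: o_2 = (-1.0000, 2.0000, 3.0000)

-1.000 2.000 3.000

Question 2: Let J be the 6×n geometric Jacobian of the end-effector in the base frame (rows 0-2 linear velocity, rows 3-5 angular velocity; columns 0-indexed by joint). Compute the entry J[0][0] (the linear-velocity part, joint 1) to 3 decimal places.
-2.000

axis z_0 = ẑ; lever o_n−o_0 = (-1.0000,2.0000,3.0000)
cross product → J_v[:, 0] = (-2.0000,-1.0000,0.0000)
J_ω[:, 0] = z_0
entry J[0][0] = -2.0000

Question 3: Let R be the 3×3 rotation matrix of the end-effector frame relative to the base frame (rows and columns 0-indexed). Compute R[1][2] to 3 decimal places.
1.000

End-effector z-axis (col 2 of R) = (0.0000,1.0000,0.0000)
R[1][2] = 1.0000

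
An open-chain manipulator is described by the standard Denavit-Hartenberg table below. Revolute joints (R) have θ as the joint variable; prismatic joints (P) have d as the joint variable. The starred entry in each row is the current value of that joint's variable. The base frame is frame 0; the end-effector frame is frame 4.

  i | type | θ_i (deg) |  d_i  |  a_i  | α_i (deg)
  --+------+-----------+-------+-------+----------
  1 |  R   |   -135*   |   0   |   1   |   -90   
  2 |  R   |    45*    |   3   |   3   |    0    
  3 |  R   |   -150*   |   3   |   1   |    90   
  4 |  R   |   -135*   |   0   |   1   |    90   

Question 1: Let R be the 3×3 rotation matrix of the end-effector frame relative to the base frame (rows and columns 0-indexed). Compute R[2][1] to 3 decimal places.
-0.259

End-effector y-axis (col 1 of R) = (0.6830,0.6830,-0.2588)
R[2][1] = -0.2588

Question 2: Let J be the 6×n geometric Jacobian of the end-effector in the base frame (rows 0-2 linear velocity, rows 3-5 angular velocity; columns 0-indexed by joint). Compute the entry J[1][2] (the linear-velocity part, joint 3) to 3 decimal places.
axis z_2 = (0.7071,-0.7071,0.0000); lever o_n−o_2 = (1.6749,-1.5677,0.2829)
cross product → J_v[:, 2] = (-0.2000,-0.2000,0.0758)
J_ω[:, 2] = z_2
entry J[1][2] = -0.2000

-0.200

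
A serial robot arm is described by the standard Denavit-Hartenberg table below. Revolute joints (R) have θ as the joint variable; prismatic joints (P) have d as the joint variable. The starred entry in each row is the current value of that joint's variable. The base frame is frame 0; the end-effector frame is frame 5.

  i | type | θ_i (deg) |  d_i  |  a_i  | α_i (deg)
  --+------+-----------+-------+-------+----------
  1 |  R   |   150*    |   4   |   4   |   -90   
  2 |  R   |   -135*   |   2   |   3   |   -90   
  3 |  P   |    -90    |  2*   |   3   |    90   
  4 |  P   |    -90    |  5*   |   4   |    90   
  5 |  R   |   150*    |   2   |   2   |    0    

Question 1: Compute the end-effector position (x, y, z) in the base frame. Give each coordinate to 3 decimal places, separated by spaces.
after link 1: o_1 = (-3.4641, 2.0000, 4.0000)
after link 2: o_2 = (-2.6270, -0.7927, 6.1213)
after link 3: o_3 = (-5.3517, -2.6837, 7.5355)
after link 4: o_4 = (-5.9641, -2.3301, 1.1716)
after link 5: o_5 = (-6.6371, 0.3678, 1.6892)

-6.637 0.368 1.689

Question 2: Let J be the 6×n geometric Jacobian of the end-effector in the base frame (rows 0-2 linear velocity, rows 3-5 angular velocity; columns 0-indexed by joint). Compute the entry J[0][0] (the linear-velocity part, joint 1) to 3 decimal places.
-0.368

axis z_0 = ẑ; lever o_n−o_0 = (-6.6371,0.3678,1.6892)
cross product → J_v[:, 0] = (-0.3678,-6.6371,0.0000)
J_ω[:, 0] = z_0
entry J[0][0] = -0.3678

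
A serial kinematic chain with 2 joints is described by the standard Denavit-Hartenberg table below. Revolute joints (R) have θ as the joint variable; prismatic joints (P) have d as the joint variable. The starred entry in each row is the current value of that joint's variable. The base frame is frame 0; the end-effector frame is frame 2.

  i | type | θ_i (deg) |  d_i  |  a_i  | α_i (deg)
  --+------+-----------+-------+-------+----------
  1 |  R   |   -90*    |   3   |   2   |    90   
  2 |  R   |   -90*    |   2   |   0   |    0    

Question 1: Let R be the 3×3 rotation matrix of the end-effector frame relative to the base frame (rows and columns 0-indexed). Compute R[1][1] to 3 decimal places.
End-effector y-axis (col 1 of R) = (0.0000,-1.0000,0.0000)
R[1][1] = -1.0000

-1.000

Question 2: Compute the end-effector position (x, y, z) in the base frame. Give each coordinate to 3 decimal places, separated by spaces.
-2.000 -2.000 3.000

after link 1: o_1 = (0.0000, -2.0000, 3.0000)
after link 2: o_2 = (-2.0000, -2.0000, 3.0000)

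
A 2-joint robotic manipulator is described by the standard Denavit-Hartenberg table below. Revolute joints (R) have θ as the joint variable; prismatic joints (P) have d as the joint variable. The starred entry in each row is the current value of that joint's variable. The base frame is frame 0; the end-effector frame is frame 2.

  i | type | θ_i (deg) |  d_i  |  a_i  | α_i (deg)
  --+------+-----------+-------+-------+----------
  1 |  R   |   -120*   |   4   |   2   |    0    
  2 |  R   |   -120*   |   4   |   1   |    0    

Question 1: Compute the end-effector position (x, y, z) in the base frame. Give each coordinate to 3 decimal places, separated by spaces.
-1.500 -0.866 8.000

after link 1: o_1 = (-1.0000, -1.7321, 4.0000)
after link 2: o_2 = (-1.5000, -0.8660, 8.0000)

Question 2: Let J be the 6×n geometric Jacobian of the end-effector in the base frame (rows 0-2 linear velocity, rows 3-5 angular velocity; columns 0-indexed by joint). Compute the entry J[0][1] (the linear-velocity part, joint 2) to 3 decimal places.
axis z_1 = (0.0000,0.0000,1.0000); lever o_n−o_1 = (-0.5000,0.8660,4.0000)
cross product → J_v[:, 1] = (-0.8660,-0.5000,0.0000)
J_ω[:, 1] = z_1
entry J[0][1] = -0.8660

-0.866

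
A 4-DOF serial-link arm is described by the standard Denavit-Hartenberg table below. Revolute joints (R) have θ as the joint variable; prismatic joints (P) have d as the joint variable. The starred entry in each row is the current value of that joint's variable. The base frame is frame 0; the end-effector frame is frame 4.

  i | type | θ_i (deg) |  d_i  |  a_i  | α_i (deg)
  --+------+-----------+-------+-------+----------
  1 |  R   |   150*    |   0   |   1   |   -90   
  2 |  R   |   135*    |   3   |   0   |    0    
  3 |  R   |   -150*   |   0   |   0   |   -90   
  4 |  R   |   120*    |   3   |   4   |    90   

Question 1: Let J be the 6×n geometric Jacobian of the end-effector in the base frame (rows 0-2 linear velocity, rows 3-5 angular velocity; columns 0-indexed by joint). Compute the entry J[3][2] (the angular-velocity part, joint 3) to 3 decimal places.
axis z_2 = (-0.5000,-0.8660,0.0000); lever o_n−o_2 = (2.7327,2.4223,-3.4154)
cross product → J_v[:, 2] = (2.9578,-1.7077,1.1554)
J_ω[:, 2] = z_2
entry J[3][2] = -0.5000

-0.500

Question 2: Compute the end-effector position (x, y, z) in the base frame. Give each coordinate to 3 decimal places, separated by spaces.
after link 1: o_1 = (-0.8660, 0.5000, 0.0000)
after link 2: o_2 = (-2.3660, -2.0981, 0.0000)
after link 3: o_3 = (-2.3660, -2.0981, 0.0000)
after link 4: o_4 = (0.3666, 0.3242, -3.4154)

0.367 0.324 -3.415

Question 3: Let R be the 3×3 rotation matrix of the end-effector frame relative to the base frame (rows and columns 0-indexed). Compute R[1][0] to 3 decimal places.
End-effector x-axis (col 0 of R) = (0.8513,0.5085,-0.1294)
R[1][0] = 0.5085

0.509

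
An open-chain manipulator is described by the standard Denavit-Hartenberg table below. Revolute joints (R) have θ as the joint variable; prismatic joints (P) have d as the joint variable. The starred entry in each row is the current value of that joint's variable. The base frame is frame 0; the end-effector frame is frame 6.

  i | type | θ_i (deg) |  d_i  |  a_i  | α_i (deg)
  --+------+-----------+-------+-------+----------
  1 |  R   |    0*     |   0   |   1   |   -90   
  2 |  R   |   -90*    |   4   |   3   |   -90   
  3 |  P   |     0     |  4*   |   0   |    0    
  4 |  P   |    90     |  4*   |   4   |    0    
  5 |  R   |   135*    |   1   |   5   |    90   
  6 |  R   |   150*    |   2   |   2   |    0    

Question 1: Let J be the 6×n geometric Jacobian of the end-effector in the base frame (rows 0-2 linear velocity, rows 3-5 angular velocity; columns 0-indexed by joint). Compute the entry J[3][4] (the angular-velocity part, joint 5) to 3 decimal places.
axis z_4 = (1.0000,0.0000,-0.0000); lever o_n−o_4 = (2.0000,0.8966,-3.7250)
cross product → J_v[:, 4] = (-0.0000,3.7250,0.8966)
J_ω[:, 4] = z_4
entry J[3][4] = 1.0000

1.000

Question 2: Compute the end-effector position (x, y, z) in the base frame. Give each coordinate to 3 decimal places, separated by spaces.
11.000 0.897 -0.725

after link 1: o_1 = (1.0000, 0.0000, 0.0000)
after link 2: o_2 = (1.0000, 4.0000, 3.0000)
after link 3: o_3 = (5.0000, 4.0000, 3.0000)
after link 4: o_4 = (9.0000, 0.0000, 3.0000)
after link 5: o_5 = (10.0000, 3.5355, -0.5355)
after link 6: o_6 = (11.0000, 0.8966, -0.7250)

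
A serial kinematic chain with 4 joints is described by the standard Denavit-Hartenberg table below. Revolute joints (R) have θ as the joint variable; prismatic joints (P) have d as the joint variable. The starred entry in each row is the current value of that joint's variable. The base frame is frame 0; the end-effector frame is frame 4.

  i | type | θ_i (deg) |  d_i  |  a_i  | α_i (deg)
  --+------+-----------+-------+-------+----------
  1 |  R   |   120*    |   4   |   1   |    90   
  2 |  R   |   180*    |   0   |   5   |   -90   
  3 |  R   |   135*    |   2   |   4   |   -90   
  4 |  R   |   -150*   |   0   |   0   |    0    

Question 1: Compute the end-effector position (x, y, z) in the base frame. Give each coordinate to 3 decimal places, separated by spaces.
-1.864 -2.429 2.000

after link 1: o_1 = (-0.5000, 0.8660, 4.0000)
after link 2: o_2 = (2.0000, -3.4641, 4.0000)
after link 3: o_3 = (-1.8637, -2.4288, 2.0000)
after link 4: o_4 = (-1.8637, -2.4288, 2.0000)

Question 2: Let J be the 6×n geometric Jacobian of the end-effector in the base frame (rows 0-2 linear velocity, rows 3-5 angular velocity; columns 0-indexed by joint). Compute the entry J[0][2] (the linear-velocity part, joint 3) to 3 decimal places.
axis z_2 = (0.0000,-0.0000,-1.0000); lever o_n−o_2 = (-3.8637,1.0353,-2.0000)
cross product → J_v[:, 2] = (1.0353,3.8637,0.0000)
J_ω[:, 2] = z_2
entry J[0][2] = 1.0353

1.035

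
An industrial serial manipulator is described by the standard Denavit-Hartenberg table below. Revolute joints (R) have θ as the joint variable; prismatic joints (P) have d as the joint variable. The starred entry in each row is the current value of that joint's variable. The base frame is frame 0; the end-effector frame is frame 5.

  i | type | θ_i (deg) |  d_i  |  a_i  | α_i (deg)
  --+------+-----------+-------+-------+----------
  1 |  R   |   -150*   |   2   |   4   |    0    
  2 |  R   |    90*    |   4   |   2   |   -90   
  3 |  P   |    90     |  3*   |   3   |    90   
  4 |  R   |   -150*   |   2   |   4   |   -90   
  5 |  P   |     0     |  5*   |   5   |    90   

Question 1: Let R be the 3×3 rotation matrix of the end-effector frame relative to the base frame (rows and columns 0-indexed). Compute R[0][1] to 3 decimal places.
-0.750

End-effector y-axis (col 1 of R) = (-0.7500,-0.4330,-0.5000)
R[0][1] = -0.7500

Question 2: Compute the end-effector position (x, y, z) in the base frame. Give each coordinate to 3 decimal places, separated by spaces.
-6.513 -8.379 8.294

after link 1: o_1 = (-3.4641, -2.0000, 2.0000)
after link 2: o_2 = (-2.4641, -3.7321, 6.0000)
after link 3: o_3 = (0.1340, -2.2321, 3.0000)
after link 4: o_4 = (-0.5981, -4.9641, 6.4641)
after link 5: o_5 = (-6.5131, -8.3792, 8.2942)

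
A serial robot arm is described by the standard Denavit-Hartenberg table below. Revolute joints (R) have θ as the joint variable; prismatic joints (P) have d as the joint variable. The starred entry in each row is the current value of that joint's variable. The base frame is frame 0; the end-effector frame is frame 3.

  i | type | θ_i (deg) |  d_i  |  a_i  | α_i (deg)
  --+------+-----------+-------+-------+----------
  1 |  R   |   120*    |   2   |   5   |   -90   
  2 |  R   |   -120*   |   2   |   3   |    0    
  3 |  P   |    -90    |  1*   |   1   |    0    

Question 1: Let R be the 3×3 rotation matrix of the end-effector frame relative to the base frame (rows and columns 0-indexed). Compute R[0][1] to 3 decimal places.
0.250

End-effector y-axis (col 1 of R) = (0.2500,-0.4330,0.8660)
R[0][1] = 0.2500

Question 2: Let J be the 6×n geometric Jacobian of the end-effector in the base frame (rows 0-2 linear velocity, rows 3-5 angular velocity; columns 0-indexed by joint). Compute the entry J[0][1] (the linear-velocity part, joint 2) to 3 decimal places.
axis z_1 = (-0.8660,-0.5000,0.0000); lever o_n−o_1 = (-1.4151,-3.5490,2.0981)
cross product → J_v[:, 1] = (-1.0490,1.8170,2.3660)
J_ω[:, 1] = z_1
entry J[0][1] = -1.0490

-1.049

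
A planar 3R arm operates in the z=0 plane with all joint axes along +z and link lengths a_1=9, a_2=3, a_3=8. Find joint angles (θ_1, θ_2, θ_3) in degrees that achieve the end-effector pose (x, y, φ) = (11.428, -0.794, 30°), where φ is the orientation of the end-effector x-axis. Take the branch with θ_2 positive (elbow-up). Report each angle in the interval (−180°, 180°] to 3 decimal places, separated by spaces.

-59.997 150.009 -60.011

wrist centre = target − a_3·(cos φ, sin φ) = (4.4998, -4.7940)
cos θ_2 = (43.2306−9²−3²)/(2·9·3) = -0.8661; θ_2 = 150.0085° (elbow-up)
β = atan2(-4.7940,4.4998) = -46.8131°; ψ = atan2(1.4996,6.4017) = 13.1839°
θ_1 = β − ψ = -59.9971°
θ_3 = φ − θ_1 − θ_2 = -60.0114° (wrapped to (-180°,180°])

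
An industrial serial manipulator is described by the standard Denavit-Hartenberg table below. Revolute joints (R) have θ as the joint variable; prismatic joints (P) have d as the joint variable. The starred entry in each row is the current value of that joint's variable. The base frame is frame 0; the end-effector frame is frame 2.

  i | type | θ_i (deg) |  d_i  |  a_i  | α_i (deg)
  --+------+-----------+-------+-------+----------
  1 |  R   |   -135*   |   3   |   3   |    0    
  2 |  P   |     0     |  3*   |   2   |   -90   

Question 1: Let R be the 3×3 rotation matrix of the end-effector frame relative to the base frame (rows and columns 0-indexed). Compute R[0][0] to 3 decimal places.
End-effector x-axis (col 0 of R) = (-0.7071,-0.7071,0.0000)
R[0][0] = -0.7071

-0.707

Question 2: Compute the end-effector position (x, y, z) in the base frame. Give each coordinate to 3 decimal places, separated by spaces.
-3.536 -3.536 6.000

after link 1: o_1 = (-2.1213, -2.1213, 3.0000)
after link 2: o_2 = (-3.5355, -3.5355, 6.0000)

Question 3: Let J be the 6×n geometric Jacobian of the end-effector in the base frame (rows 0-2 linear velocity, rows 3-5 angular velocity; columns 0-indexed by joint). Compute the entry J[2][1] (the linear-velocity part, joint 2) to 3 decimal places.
1.000

prismatic axis z_1 = (0.0000,0.0000,1.0000)
J_v[:, 1] = z_1; J_ω[:, 1] = (0,0,0)
entry J[2][1] = 1.0000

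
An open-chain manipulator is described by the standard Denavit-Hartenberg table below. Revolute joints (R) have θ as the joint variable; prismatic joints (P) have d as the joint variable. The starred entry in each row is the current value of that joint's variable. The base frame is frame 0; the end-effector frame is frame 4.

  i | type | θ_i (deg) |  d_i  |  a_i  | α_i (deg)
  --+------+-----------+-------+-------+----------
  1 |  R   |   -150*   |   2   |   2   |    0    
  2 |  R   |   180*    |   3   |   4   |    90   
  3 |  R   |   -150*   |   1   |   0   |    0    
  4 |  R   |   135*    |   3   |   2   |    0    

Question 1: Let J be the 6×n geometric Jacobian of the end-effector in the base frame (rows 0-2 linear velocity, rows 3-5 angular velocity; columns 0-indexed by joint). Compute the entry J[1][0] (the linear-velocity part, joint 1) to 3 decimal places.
5.405

axis z_0 = ẑ; lever o_n−o_0 = (5.4051,-1.4982,4.4824)
cross product → J_v[:, 0] = (1.4982,5.4051,-0.0000)
J_ω[:, 0] = z_0
entry J[1][0] = 5.4051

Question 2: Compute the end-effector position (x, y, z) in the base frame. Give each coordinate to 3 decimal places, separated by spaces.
after link 1: o_1 = (-1.7321, -1.0000, 2.0000)
after link 2: o_2 = (1.7321, 1.0000, 5.0000)
after link 3: o_3 = (2.2321, 0.1340, 5.0000)
after link 4: o_4 = (5.4051, -1.4982, 4.4824)

5.405 -1.498 4.482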